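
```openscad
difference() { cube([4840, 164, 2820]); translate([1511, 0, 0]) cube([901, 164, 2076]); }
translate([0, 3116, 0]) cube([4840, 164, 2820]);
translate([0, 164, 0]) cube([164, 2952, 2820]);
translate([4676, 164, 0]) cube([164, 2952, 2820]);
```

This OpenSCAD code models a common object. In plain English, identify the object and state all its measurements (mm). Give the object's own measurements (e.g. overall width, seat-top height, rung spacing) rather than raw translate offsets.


A single room: four walls, each 2820 mm tall and 164 mm thick, enclosing an outside footprint 4840×3280 mm (x × y), no floor or roof. The front and back walls (−y and +y sides) run the full x-width; the side walls fit between their inner faces. A door opening 901 mm wide and 2076 mm tall is cut through the front wall from the floor up, its −x edge 1511 mm from the wall's −x end.


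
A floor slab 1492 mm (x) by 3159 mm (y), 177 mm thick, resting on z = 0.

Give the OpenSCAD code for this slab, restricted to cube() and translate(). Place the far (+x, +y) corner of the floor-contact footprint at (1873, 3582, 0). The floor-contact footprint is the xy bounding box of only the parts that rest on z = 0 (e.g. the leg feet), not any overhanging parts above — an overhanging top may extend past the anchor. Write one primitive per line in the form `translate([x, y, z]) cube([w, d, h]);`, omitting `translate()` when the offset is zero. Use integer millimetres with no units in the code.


translate([381, 423, 0]) cube([1492, 3159, 177]);


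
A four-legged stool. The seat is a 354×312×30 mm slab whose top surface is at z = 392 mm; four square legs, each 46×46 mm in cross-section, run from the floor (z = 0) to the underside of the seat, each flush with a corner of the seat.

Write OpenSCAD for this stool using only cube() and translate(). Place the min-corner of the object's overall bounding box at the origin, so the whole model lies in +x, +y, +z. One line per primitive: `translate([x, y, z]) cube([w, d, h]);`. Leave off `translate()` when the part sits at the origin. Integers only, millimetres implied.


translate([0, 0, 362]) cube([354, 312, 30]);
cube([46, 46, 362]);
translate([308, 0, 0]) cube([46, 46, 362]);
translate([0, 266, 0]) cube([46, 46, 362]);
translate([308, 266, 0]) cube([46, 46, 362]);


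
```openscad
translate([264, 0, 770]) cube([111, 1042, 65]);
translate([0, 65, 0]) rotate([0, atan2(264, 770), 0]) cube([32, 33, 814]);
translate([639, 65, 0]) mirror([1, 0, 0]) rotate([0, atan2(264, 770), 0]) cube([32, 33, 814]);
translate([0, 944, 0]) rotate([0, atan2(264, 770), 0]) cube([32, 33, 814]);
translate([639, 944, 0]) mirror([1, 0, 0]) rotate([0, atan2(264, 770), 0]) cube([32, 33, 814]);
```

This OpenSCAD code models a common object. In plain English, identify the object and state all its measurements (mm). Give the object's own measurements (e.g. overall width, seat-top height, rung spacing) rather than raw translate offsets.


A sawhorse. A 111×1042×65 mm beam (x, y, z) sits on two A-frame leg pairs. Each pair is two raked legs of 32×33 mm section (33 mm along y) splaying symmetrically in x. Each leg rises 770 mm vertically over 264 mm of horizontal reach and is 814 mm long along its own axis. Every leg's outer bottom edge rests on the floor and its outer top edge meets a bottom edge of the beam — the left legs (tilting toward +x) meet the beam's −x bottom edge, the right legs (their mirror images, tilting toward −x) meet its +x bottom edge — so the leg tops tuck under the beam, the beam's underside is 770 mm above the floor, and the feet are 639 mm apart outside-to-outside with the beam centred between them. The two leg pairs are set in 65 mm from either end of the beam.


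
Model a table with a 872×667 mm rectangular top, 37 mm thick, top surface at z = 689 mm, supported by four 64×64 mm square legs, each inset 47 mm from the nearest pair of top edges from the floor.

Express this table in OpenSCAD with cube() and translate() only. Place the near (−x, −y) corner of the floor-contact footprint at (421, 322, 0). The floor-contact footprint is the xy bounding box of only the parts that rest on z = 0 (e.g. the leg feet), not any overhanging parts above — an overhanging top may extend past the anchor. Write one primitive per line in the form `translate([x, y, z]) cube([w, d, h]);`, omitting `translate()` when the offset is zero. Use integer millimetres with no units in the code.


// leg_h = 689 - 37 = 652
translate([374, 275, 652]) cube([872, 667, 37]);
translate([421, 322, 0]) cube([64, 64, 652]);
translate([1135, 322, 0]) cube([64, 64, 652]);
translate([421, 831, 0]) cube([64, 64, 652]);
translate([1135, 831, 0]) cube([64, 64, 652]);


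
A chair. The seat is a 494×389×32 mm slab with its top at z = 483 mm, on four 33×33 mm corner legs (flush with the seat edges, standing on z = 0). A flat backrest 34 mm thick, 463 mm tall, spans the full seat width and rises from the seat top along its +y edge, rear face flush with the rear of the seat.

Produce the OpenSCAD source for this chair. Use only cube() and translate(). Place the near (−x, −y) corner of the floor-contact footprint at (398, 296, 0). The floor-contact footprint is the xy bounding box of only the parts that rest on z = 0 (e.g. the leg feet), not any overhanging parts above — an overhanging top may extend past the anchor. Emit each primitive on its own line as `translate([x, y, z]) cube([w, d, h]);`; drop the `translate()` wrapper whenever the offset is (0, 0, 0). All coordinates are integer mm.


translate([398, 296, 451]) cube([494, 389, 32]);
translate([398, 296, 0]) cube([33, 33, 451]);
translate([859, 296, 0]) cube([33, 33, 451]);
translate([398, 652, 0]) cube([33, 33, 451]);
translate([859, 652, 0]) cube([33, 33, 451]);
translate([398, 651, 483]) cube([494, 34, 463]);


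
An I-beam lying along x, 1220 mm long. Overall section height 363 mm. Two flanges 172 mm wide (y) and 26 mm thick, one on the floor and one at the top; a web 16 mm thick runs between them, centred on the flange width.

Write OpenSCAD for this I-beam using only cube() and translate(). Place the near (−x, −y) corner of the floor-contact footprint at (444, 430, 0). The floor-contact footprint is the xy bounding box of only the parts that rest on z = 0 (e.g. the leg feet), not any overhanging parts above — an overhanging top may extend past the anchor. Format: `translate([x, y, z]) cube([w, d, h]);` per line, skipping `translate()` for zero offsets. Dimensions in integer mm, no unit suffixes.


translate([444, 430, 0]) cube([1220, 172, 26]);
translate([444, 508, 26]) cube([1220, 16, 311]);
translate([444, 430, 337]) cube([1220, 172, 26]);


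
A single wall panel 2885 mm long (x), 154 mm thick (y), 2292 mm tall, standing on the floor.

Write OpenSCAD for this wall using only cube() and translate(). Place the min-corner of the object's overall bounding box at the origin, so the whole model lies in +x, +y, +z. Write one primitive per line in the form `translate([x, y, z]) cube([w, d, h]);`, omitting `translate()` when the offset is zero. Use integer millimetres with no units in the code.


cube([2885, 154, 2292]);


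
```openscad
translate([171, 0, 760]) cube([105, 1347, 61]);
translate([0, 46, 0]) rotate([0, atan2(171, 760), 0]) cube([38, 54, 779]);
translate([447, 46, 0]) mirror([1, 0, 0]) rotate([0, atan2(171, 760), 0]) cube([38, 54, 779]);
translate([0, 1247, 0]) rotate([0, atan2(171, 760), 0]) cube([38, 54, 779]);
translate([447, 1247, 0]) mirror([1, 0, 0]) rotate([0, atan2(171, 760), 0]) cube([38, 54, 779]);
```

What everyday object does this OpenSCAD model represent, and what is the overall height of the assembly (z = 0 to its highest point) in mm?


A sawhorse. The overall height is 821 mm.

A beam across two mirrored pairs of raked legs — a sawhorse. The beam's underside is at z = 760 (matching the legs' vertical rise in atan2(171, 760)) and the beam is 61 mm tall, so its top is at 760 + 61 = 821 mm. The raked legs top out at the beam's underside, so that is the highest point.


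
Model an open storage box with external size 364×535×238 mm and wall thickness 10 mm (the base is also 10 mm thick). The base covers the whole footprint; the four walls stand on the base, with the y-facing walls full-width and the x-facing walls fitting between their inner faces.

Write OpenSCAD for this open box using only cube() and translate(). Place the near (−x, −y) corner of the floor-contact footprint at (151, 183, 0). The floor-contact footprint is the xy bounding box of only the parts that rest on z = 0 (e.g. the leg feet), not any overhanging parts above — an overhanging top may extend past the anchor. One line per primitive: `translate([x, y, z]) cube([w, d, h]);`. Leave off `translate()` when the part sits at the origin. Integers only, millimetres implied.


translate([151, 183, 0]) cube([364, 535, 10]);
translate([151, 183, 10]) cube([364, 10, 228]);
translate([151, 708, 10]) cube([364, 10, 228]);
translate([151, 193, 10]) cube([10, 515, 228]);
translate([505, 193, 10]) cube([10, 515, 228]);


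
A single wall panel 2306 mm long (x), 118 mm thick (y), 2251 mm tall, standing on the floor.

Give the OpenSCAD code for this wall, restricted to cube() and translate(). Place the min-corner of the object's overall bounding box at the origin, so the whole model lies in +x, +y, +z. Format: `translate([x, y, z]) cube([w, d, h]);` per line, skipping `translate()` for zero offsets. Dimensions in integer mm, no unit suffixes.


cube([2306, 118, 2251]);


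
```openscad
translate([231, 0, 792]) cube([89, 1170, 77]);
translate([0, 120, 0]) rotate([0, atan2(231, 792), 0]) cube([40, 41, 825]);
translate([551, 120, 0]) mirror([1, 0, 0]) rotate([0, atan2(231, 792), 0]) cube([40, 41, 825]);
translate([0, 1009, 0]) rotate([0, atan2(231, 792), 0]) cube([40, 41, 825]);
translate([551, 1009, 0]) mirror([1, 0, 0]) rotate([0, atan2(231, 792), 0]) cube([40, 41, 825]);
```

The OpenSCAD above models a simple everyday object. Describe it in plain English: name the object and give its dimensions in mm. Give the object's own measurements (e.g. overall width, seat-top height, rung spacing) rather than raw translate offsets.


A sawhorse. A 89×1170×77 mm beam (x, y, z) sits on two A-frame leg pairs. Each pair is two raked legs of 40×41 mm section (41 mm along y) splaying symmetrically in x. Each leg rises 792 mm vertically over 231 mm of horizontal reach and is 825 mm long along its own axis. Every leg's outer bottom edge rests on the floor and its outer top edge meets a bottom edge of the beam — the left legs (tilting toward +x) meet the beam's −x bottom edge, the right legs (their mirror images, tilting toward −x) meet its +x bottom edge — so the leg tops tuck under the beam, the beam's underside is 792 mm above the floor, and the feet are 551 mm apart outside-to-outside with the beam centred between them. The two leg pairs are set in 120 mm from either end of the beam.


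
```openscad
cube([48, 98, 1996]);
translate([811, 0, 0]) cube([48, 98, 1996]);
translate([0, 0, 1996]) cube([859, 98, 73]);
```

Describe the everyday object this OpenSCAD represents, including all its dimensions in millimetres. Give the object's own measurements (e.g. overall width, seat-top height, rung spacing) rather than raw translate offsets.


A door frame. The clear opening is 763 mm wide and 1996 mm high. Two 48 mm wide jambs, 98 mm deep, stand either side of the opening from the floor to the top of the opening. A 73 mm thick head sits across the top of both jambs, spanning the full outside width of the frame.


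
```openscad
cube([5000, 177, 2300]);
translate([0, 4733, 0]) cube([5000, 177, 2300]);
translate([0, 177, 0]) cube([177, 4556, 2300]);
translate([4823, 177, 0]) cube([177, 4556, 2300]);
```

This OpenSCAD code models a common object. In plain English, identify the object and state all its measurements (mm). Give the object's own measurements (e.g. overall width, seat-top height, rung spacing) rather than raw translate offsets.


The wall frame of a small rectangular building: four walls, each 2300 mm tall and 177 mm thick, enclosing a footprint 5000 mm (x) by 4910 mm (y) outside-to-outside, with no floor or roof. The front and back walls (the −y and +y sides) span the full width; the two side walls fit between them.


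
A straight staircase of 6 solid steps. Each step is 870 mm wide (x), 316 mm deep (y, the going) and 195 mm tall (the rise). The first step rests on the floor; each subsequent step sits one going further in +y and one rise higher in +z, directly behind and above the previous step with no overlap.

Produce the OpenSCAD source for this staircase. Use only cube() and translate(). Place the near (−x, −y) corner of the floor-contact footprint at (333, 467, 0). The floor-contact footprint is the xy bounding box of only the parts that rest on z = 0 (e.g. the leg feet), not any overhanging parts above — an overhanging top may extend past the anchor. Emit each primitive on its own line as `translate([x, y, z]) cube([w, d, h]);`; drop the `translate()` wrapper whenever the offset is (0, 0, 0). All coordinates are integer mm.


translate([333, 467, 0]) cube([870, 316, 195]);
translate([333, 783, 195]) cube([870, 316, 195]);
translate([333, 1099, 390]) cube([870, 316, 195]);
translate([333, 1415, 585]) cube([870, 316, 195]);
translate([333, 1731, 780]) cube([870, 316, 195]);
translate([333, 2047, 975]) cube([870, 316, 195]);


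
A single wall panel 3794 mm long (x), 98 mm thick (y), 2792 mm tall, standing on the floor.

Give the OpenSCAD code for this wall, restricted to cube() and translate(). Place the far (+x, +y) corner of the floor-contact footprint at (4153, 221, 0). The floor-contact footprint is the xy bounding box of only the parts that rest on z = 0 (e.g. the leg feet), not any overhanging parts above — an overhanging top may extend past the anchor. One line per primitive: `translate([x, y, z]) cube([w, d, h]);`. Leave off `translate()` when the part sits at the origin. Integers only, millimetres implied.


translate([359, 123, 0]) cube([3794, 98, 2792]);


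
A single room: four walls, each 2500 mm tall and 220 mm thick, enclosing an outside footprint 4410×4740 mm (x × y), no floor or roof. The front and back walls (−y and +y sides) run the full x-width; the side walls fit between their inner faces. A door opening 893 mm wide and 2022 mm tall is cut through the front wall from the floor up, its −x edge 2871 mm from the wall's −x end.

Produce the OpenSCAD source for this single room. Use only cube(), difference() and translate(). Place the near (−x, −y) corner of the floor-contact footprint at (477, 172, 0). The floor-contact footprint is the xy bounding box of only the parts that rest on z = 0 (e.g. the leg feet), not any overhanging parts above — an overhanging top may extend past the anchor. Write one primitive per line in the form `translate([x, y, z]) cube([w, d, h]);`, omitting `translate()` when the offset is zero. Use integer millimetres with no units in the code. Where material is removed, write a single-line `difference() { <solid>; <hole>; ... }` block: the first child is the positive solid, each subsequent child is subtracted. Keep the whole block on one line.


difference() { translate([477, 172, 0]) cube([4410, 220, 2500]); translate([3348, 172, 0]) cube([893, 220, 2022]); }
translate([477, 4692, 0]) cube([4410, 220, 2500]);
translate([477, 392, 0]) cube([220, 4300, 2500]);
translate([4667, 392, 0]) cube([220, 4300, 2500]);


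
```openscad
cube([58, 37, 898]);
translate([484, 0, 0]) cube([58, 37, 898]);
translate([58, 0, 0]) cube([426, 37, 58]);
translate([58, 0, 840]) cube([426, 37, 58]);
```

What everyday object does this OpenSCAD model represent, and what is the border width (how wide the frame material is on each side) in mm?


A picture frame. The border width is 58 mm.

Four thin pieces enclosing a rectangular opening — a picture frame. The two full-height stiles are 898 mm tall; the top rail sits at z = 840 and is 58 mm tall, so the border above the opening is 898 − 840 = 58 mm, matching the stile x-width.


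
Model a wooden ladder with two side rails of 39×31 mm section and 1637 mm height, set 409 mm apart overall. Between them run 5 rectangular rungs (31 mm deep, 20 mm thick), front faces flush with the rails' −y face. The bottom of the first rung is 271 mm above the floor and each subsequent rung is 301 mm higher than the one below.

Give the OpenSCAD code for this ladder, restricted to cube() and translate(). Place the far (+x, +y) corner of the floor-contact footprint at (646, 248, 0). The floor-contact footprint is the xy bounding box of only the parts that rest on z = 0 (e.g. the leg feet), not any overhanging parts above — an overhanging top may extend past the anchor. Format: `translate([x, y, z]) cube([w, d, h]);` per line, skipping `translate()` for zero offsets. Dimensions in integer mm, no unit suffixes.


translate([237, 217, 0]) cube([39, 31, 1637]);
translate([607, 217, 0]) cube([39, 31, 1637]);
translate([276, 217, 271]) cube([331, 31, 20]);
translate([276, 217, 572]) cube([331, 31, 20]);
translate([276, 217, 873]) cube([331, 31, 20]);
translate([276, 217, 1174]) cube([331, 31, 20]);
translate([276, 217, 1475]) cube([331, 31, 20]);


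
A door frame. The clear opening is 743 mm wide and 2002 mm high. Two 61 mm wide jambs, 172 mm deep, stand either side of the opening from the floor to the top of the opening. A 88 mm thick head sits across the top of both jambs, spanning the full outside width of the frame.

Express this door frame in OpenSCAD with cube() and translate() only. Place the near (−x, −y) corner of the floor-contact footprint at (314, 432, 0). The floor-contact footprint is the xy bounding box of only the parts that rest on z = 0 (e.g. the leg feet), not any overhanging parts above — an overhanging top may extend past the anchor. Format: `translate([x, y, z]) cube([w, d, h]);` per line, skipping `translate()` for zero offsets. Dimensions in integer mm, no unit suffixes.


translate([314, 432, 0]) cube([61, 172, 2002]);
translate([1118, 432, 0]) cube([61, 172, 2002]);
translate([314, 432, 2002]) cube([865, 172, 88]);


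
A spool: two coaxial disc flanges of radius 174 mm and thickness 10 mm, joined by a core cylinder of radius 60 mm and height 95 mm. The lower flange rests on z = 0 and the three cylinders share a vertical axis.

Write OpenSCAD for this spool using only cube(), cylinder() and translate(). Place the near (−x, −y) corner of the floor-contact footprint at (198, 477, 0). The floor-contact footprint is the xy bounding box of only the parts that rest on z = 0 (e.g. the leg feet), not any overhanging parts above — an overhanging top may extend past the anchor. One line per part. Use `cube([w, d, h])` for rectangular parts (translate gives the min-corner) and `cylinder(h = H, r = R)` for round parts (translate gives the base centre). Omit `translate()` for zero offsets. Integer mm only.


translate([372, 651, 0]) cylinder(h = 10, r = 174);
translate([372, 651, 10]) cylinder(h = 95, r = 60);
translate([372, 651, 105]) cylinder(h = 10, r = 174);


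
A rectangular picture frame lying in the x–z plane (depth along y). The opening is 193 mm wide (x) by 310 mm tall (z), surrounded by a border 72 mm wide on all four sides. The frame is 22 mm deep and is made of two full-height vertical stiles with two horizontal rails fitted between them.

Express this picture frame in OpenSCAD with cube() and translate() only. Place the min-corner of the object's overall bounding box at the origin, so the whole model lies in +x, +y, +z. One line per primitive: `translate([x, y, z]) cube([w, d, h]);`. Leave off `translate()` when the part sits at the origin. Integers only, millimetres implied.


cube([72, 22, 454]);
translate([265, 0, 0]) cube([72, 22, 454]);
translate([72, 0, 0]) cube([193, 22, 72]);
translate([72, 0, 382]) cube([193, 22, 72]);


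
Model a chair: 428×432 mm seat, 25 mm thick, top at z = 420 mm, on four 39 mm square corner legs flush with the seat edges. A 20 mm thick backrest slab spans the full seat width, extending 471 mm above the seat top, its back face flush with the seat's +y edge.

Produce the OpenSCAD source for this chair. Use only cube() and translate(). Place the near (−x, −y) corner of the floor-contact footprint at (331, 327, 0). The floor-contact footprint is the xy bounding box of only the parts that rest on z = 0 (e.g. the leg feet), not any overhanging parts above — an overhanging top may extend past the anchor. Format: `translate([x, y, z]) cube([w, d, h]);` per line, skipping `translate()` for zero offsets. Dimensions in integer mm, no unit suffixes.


translate([331, 327, 395]) cube([428, 432, 25]);
translate([331, 327, 0]) cube([39, 39, 395]);
translate([720, 327, 0]) cube([39, 39, 395]);
translate([331, 720, 0]) cube([39, 39, 395]);
translate([720, 720, 0]) cube([39, 39, 395]);
translate([331, 739, 420]) cube([428, 20, 471]);


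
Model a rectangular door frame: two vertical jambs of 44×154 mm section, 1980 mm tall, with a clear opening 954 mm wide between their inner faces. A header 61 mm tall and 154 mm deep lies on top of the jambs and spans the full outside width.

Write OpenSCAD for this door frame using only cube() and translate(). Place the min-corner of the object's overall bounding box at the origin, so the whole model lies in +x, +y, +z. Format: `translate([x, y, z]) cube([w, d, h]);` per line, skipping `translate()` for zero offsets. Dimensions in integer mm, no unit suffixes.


cube([44, 154, 1980]);
translate([998, 0, 0]) cube([44, 154, 1980]);
translate([0, 0, 1980]) cube([1042, 154, 61]);


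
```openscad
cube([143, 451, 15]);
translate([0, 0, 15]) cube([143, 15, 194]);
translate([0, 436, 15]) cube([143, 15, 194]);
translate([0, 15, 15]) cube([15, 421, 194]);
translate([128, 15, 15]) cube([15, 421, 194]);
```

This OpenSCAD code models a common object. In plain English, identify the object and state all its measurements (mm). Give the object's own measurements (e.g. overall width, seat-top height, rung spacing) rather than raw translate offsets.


An open-topped rectangular box: outside dimensions 143×451×209 mm, with a uniform wall and base thickness of 15 mm. The base is a full 143×451 slab on the floor; four walls sit on top of the base. The front and back walls (the −y and +y sides) span the full width; the two side walls fit between them.


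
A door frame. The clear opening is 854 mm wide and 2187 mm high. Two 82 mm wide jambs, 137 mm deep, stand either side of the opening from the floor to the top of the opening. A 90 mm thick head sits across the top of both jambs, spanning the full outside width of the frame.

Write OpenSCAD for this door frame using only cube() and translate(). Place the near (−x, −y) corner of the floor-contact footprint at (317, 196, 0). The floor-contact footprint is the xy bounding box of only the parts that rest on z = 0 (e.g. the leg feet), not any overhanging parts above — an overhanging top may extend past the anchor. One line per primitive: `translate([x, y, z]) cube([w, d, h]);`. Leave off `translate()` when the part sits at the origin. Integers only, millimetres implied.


translate([317, 196, 0]) cube([82, 137, 2187]);
translate([1253, 196, 0]) cube([82, 137, 2187]);
translate([317, 196, 2187]) cube([1018, 137, 90]);


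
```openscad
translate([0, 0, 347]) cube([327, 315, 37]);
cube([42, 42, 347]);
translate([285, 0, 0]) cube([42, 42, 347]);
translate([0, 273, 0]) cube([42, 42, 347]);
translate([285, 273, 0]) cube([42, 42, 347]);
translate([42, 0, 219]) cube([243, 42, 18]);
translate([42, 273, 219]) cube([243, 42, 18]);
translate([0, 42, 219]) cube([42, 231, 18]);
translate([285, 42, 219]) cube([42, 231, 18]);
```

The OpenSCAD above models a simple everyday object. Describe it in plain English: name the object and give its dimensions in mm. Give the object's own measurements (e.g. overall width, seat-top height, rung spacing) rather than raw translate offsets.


A simple wooden stool: a rectangular seat 327 mm (x) by 315 mm (y), 37 mm thick, top face at z = 384 mm, on four square legs, each 42×42 mm in cross-section. The legs rest on z = 0, each flush with a corner of the seat. Four stretchers, 42 mm wide and 18 mm tall, connect adjacent legs with their undersides at z = 219 mm, each running between the inner faces of the legs it joins and aligned with the legs' outer faces on the other axis.


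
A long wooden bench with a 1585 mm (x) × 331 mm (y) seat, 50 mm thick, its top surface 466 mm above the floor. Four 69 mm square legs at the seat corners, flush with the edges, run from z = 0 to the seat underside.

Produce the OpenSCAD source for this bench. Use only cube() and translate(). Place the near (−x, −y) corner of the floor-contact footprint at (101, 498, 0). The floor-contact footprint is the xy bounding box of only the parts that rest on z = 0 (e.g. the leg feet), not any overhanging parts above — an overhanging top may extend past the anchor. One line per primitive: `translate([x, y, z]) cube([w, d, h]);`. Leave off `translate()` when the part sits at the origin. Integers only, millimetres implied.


translate([101, 498, 416]) cube([1585, 331, 50]);
translate([101, 498, 0]) cube([69, 69, 416]);
translate([101, 760, 0]) cube([69, 69, 416]);
translate([1617, 498, 0]) cube([69, 69, 416]);
translate([1617, 760, 0]) cube([69, 69, 416]);


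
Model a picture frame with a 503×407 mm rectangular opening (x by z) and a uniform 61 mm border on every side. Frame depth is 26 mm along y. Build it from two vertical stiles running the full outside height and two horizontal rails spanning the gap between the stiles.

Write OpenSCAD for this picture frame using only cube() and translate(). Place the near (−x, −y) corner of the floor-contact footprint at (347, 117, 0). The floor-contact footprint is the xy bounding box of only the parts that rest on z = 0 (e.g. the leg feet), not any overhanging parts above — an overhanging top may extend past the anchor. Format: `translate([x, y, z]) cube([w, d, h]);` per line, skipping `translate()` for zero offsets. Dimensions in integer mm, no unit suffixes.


translate([347, 117, 0]) cube([61, 26, 529]);
translate([911, 117, 0]) cube([61, 26, 529]);
translate([408, 117, 0]) cube([503, 26, 61]);
translate([408, 117, 468]) cube([503, 26, 61]);


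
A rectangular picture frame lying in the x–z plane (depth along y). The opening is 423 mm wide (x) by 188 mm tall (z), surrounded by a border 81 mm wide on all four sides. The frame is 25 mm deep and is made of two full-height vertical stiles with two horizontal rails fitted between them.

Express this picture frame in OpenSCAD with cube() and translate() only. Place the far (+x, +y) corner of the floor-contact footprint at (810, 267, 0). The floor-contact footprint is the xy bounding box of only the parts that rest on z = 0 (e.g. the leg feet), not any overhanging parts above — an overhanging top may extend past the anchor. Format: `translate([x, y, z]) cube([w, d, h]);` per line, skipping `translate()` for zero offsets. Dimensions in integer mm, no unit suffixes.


translate([225, 242, 0]) cube([81, 25, 350]);
translate([729, 242, 0]) cube([81, 25, 350]);
translate([306, 242, 0]) cube([423, 25, 81]);
translate([306, 242, 269]) cube([423, 25, 81]);


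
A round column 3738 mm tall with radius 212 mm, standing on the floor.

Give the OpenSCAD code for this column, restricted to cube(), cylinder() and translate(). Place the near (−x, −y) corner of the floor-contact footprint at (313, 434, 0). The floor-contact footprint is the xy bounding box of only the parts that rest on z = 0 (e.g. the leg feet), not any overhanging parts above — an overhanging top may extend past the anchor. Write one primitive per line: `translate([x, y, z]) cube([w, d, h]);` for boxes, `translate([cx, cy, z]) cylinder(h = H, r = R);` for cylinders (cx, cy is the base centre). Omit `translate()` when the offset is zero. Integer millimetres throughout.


translate([525, 646, 0]) cylinder(h = 3738, r = 212);


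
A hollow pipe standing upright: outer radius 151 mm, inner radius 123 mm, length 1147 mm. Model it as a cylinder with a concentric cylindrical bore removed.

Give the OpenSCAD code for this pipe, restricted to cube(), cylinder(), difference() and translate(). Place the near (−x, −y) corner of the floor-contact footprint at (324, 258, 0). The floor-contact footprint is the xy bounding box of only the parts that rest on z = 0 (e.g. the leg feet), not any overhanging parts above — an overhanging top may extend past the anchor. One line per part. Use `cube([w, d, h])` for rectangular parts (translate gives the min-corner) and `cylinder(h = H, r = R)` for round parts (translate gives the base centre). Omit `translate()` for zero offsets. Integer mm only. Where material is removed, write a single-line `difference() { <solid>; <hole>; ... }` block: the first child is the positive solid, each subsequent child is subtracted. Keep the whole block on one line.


difference() { translate([475, 409, 0]) cylinder(h = 1147, r = 151); translate([475, 409, 0]) cylinder(h = 1147, r = 123); }


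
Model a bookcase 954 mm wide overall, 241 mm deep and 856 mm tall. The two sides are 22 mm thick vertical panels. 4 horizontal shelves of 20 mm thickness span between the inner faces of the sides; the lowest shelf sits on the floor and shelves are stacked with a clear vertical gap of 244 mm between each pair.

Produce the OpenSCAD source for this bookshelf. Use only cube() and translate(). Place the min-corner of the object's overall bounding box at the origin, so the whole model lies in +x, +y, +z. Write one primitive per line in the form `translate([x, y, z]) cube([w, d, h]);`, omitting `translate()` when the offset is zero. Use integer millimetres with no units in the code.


cube([22, 241, 856]);
translate([932, 0, 0]) cube([22, 241, 856]);
translate([22, 0, 0]) cube([910, 241, 20]);
translate([22, 0, 264]) cube([910, 241, 20]);
translate([22, 0, 528]) cube([910, 241, 20]);
translate([22, 0, 792]) cube([910, 241, 20]);


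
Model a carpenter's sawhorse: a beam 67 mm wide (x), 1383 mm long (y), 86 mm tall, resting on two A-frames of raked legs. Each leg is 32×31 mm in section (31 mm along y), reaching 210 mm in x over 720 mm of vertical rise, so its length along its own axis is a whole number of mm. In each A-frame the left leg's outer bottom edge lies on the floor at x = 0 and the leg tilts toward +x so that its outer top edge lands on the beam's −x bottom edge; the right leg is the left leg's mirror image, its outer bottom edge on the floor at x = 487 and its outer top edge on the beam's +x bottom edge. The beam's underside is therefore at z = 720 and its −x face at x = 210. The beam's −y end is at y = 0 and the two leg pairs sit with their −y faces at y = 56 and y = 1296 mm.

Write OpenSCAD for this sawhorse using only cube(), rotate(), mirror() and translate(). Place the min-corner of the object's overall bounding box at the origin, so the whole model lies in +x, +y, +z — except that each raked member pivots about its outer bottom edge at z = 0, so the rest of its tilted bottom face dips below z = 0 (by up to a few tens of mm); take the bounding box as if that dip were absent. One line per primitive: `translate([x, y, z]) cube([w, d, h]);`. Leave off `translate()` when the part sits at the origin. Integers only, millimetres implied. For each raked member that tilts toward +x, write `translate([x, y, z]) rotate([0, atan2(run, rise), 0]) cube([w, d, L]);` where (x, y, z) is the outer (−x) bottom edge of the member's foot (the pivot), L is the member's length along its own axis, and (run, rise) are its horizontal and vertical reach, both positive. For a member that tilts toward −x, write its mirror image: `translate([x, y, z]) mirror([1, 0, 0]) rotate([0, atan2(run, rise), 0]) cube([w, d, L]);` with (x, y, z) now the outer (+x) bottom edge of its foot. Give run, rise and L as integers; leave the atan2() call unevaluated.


translate([210, 0, 720]) cube([67, 1383, 86]);
translate([0, 56, 0]) rotate([0, atan2(210, 720), 0]) cube([32, 31, 750]);
translate([487, 56, 0]) mirror([1, 0, 0]) rotate([0, atan2(210, 720), 0]) cube([32, 31, 750]);
translate([0, 1296, 0]) rotate([0, atan2(210, 720), 0]) cube([32, 31, 750]);
translate([487, 1296, 0]) mirror([1, 0, 0]) rotate([0, atan2(210, 720), 0]) cube([32, 31, 750]);


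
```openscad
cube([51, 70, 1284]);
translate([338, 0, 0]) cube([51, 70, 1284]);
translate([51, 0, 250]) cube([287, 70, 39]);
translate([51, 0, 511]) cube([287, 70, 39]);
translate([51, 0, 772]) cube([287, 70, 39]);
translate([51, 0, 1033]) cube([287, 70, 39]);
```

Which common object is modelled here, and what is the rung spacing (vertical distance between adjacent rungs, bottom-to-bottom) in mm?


A ladder. The rung spacing is 261 mm.

Two tall 51×70 posts with 4 short bars between them — a ladder. Adjacent rungs sit at z = 250 and z = 511, so the spacing is 511 − 250 = 261 mm.


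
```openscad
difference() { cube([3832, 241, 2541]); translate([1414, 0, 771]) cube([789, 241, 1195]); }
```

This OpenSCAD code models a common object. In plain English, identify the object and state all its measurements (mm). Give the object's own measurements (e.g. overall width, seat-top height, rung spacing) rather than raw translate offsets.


A wall 3832 mm long (x), 241 mm thick (y), 2541 mm tall, with a rectangular window opening cut through it. The opening is 789 mm wide and 1195 mm tall; its sill is at z = 771 mm and its near (−x) edge is 1414 mm from the wall's −x end. The opening passes through the full wall thickness.


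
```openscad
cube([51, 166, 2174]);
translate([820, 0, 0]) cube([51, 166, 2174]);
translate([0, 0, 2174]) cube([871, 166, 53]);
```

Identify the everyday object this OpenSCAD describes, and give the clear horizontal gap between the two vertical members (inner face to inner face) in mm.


A door frame. The clear opening width is 769 mm.

Two 2174 mm tall posts with a header on top — a door frame. The left jamb is 51 mm wide at x = 0; the right jamb starts at x = 820. The clear opening is 820 − 51 = 769 mm.


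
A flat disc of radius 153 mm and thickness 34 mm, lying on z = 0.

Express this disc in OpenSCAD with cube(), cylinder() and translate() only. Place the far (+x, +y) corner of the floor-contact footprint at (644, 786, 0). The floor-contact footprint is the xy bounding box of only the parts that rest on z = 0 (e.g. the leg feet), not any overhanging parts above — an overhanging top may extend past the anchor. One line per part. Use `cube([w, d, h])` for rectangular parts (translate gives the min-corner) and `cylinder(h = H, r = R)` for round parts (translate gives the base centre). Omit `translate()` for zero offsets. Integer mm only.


translate([491, 633, 0]) cylinder(h = 34, r = 153);


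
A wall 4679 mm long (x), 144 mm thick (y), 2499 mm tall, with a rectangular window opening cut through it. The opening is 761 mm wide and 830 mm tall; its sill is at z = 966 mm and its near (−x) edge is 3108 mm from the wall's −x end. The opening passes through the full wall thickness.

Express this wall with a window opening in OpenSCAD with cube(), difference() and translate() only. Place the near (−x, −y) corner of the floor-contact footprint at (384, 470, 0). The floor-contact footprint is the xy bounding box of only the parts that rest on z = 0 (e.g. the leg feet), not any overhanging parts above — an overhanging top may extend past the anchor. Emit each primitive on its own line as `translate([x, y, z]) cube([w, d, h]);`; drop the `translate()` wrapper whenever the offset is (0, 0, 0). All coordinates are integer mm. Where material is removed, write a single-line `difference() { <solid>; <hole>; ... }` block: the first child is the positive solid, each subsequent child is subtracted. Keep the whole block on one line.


difference() { translate([384, 470, 0]) cube([4679, 144, 2499]); translate([3492, 470, 966]) cube([761, 144, 830]); }


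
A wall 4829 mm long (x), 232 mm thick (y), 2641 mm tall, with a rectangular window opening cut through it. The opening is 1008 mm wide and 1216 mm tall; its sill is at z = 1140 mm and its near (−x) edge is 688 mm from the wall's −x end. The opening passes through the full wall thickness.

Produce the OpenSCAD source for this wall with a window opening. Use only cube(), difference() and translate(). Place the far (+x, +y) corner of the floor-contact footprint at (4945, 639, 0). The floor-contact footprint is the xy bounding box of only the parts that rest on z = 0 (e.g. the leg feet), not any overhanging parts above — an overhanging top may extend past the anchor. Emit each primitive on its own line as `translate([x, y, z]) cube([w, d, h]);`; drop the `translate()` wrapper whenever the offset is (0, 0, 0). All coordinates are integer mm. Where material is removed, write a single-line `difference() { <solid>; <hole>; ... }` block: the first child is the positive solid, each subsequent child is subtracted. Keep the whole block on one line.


difference() { translate([116, 407, 0]) cube([4829, 232, 2641]); translate([804, 407, 1140]) cube([1008, 232, 1216]); }


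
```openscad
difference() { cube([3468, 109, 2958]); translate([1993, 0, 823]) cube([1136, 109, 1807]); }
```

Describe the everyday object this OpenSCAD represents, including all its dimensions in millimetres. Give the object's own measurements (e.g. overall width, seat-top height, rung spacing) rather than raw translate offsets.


A wall 3468 mm long (x), 109 mm thick (y), 2958 mm tall, with a rectangular window opening cut through it. The opening is 1136 mm wide and 1807 mm tall; its sill is at z = 823 mm and its near (−x) edge is 1993 mm from the wall's −x end. The opening passes through the full wall thickness.


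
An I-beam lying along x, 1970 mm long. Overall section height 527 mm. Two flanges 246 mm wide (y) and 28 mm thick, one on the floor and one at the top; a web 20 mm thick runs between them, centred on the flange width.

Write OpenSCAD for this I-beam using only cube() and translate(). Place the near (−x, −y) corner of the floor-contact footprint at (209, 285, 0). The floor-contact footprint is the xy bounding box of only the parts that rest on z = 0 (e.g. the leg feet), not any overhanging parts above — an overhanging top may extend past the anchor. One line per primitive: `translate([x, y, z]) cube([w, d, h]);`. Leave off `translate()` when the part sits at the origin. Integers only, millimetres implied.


translate([209, 285, 0]) cube([1970, 246, 28]);
translate([209, 398, 28]) cube([1970, 20, 471]);
translate([209, 285, 499]) cube([1970, 246, 28]);


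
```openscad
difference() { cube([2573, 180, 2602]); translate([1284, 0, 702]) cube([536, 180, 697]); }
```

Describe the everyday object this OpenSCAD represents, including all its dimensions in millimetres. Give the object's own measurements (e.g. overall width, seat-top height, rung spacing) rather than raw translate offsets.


A wall 2573 mm long (x), 180 mm thick (y), 2602 mm tall, with a rectangular window opening cut through it. The opening is 536 mm wide and 697 mm tall; its sill is at z = 702 mm and its near (−x) edge is 1284 mm from the wall's −x end. The opening passes through the full wall thickness.


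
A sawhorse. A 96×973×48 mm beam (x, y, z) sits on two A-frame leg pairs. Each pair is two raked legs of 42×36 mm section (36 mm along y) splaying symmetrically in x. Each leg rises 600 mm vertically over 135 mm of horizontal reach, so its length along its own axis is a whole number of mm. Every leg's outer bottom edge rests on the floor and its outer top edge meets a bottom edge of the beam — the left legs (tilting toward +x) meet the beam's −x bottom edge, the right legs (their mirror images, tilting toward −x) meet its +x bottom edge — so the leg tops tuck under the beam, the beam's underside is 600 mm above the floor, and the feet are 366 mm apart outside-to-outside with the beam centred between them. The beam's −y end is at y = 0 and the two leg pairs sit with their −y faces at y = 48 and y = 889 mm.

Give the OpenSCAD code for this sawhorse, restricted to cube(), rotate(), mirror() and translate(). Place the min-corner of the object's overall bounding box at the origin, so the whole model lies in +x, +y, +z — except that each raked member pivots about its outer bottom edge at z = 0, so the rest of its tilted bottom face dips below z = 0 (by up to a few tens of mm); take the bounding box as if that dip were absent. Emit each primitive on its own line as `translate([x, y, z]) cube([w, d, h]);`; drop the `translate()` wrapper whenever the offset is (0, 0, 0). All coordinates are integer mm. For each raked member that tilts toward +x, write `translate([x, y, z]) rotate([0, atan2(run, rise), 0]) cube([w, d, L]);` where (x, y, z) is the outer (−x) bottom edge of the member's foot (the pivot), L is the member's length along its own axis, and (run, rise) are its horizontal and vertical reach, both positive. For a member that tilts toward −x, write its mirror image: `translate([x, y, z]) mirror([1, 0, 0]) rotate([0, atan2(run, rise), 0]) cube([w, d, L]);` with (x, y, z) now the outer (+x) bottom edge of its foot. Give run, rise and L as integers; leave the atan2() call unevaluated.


// leg length = √(135² + 600²) = 615
// right-leg outer foot x = 2·135 + 96 = 366
// beam min-corner = (135, 0, 600)
translate([135, 0, 600]) cube([96, 973, 48]);
translate([0, 48, 0]) rotate([0, atan2(135, 600), 0]) cube([42, 36, 615]);
translate([366, 48, 0]) mirror([1, 0, 0]) rotate([0, atan2(135, 600), 0]) cube([42, 36, 615]);
translate([0, 889, 0]) rotate([0, atan2(135, 600), 0]) cube([42, 36, 615]);
translate([366, 889, 0]) mirror([1, 0, 0]) rotate([0, atan2(135, 600), 0]) cube([42, 36, 615]);
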